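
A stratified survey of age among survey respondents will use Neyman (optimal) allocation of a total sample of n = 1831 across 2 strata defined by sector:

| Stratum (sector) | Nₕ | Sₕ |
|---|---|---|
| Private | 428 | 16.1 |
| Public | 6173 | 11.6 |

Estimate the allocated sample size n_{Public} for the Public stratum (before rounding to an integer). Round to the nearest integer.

Neyman allocation: nₕ = n·NₕSₕ / Σⱼ NⱼSⱼ.
Σ NⱼSⱼ = 428·16.1 + 6173·11.6 = 78497.6.
n_{Public} = 1831·6173·11.6 / 78497.6 = 1670.

1670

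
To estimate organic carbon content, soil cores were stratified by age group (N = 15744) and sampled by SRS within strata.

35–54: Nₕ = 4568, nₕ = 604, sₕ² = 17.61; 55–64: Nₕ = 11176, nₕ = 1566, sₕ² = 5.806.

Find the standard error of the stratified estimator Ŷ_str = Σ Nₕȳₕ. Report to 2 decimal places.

Var(Ŷ_str) = Σₕ Nₕ²(1 − fₕ)sₕ²/nₕ.
35–54: 4568²·(1 − 604/4568)·17.61/604 = 527937.07.
55–64: 11176²·(1 − 1566/11176)·5.806/1566 = 398194.31.
Sum = 926131.38.
SE = √(926131.38) = 962.36.

962.36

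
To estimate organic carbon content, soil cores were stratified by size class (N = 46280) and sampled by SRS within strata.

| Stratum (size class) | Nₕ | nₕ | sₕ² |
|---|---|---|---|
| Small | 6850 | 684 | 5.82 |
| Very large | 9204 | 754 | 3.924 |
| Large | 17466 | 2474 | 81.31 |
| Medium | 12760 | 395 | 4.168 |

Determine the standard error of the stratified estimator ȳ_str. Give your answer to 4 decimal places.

0.0718

Var(ȳ_str) = Σₕ Wₕ²(1 − fₕ)sₕ²/nₕ with Wₕ = Nₕ/N, N = 46280.
Small: Wₕ = 0.14801210; term = 0.14801210²·(1 − 0.09985401)·5.82/684 = 1.6779317 × 10^-4.
Very large: Wₕ = 0.19887640; term = 0.19887640²·(1 − 0.08192090)·3.924/754 = 1.8897496 × 10^-4.
Large: Wₕ = 0.37739844; term = 0.37739844²·(1 − 0.14164663)·81.31/2474 = 0.0040180061.
Medium: Wₕ = 0.27571305; term = 0.27571305²·(1 − 0.03095611)·4.168/395 = 7.7730007 × 10^-4.
Sum = 0.0051520743.
SE = √(0.0051520743) = 0.0718.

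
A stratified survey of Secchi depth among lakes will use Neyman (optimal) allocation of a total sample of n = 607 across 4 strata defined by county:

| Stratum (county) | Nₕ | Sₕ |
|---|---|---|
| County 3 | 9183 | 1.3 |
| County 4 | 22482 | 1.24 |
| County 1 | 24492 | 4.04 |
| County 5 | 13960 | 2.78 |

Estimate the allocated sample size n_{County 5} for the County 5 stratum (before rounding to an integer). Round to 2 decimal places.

Neyman allocation: nₕ = n·NₕSₕ / Σⱼ NⱼSⱼ.
Σ NⱼSⱼ = 9183·1.3 + 22482·1.24 + 24492·4.04 + 13960·2.78 = 177572.06.
n_{County 5} = 607·13960·2.78 / 177572.06 = 132.66.

132.66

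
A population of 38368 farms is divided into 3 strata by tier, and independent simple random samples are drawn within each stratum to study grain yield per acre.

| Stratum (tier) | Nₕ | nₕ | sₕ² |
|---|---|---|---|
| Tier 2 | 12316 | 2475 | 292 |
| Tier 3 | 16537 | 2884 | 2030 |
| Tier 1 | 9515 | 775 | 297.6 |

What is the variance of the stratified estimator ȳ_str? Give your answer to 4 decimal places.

0.1394

Var(ȳ_str) = Σₕ Wₕ²(1 − fₕ)sₕ²/nₕ with Wₕ = Nₕ/N, N = 38368.
Tier 2: Wₕ = 0.32099666; term = 0.32099666²·(1 − 0.20095810)·292/2475 = 0.0097135558.
Tier 3: Wₕ = 0.43101022; term = 0.43101022²·(1 − 0.17439681)·2030/2884 = 0.10795612.
Tier 1: Wₕ = 0.24799312; term = 0.24799312²·(1 − 0.08145034)·297.6/775 = 0.021692676.
Sum = 0.13936235.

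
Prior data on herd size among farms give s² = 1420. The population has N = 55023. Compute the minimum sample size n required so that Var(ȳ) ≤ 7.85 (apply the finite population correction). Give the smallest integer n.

181

Without fpc, n₀ = s²/D = 1420/7.85 = 180.8917.
With fpc, (1 − n/N)·s²/n ≤ D requires n ≥ n₀/(1 + n₀/N) = 180.8917/(1 + 180.8917/55023) = 180.2990.
Rounding up, n = 181.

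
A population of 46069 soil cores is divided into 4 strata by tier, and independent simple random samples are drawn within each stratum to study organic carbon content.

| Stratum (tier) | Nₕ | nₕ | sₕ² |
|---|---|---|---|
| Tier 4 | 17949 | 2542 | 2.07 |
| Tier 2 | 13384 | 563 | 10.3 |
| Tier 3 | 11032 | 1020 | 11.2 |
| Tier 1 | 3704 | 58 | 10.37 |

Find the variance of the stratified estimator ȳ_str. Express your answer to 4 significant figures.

Var(ȳ_str) = Σₕ Wₕ²(1 − fₕ)sₕ²/nₕ with Wₕ = Nₕ/N, N = 46069.
Tier 4: Wₕ = 0.38961124; term = 0.38961124²·(1 − 0.14162349)·2.07/2542 = 1.0610493 × 10^-4.
Tier 2: Wₕ = 0.29052074; term = 0.29052074²·(1 − 0.04206515)·10.3/563 = 0.0014791734.
Tier 3: Wₕ = 0.23946689; term = 0.23946689²·(1 − 0.09245830)·11.2/1020 = 5.7144623 × 10^-4.
Tier 1: Wₕ = 0.08040114; term = 0.08040114²·(1 − 0.01565875)·10.37/58 = 0.0011376819.
Sum = 0.0032944065.

0.003294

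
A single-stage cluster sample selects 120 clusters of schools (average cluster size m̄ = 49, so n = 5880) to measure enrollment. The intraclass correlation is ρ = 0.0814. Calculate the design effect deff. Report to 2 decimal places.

4.91

deff = 1 + (49 − 1)·0.0814 = 1 + 3.9072 = 4.9072.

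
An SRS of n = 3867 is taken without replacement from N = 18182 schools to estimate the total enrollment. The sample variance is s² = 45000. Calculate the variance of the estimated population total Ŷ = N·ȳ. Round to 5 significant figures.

Var(Ŷ) = N²·Var(ȳ) = N²·(1 − n/N)·s²/n.
f = 3867/18182 = 0.21268287; Var(ȳ) = 0.78731713·45000/3867 = 9.1619526.
Var(Ŷ) = 18182² · 9.1619526 = 3.0288052 × 10^9.

3.0288 × 10^9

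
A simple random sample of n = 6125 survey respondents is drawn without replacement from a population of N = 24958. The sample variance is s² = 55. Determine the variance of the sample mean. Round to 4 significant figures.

Under SRS without replacement, Var(ȳ) = (1 − f)·s²/n with f = n/N = 6125/24958 = 0.24541229.
Var(ȳ) = (1 − 0.24541229)·55/6125 = 0.75458771·0.0089795918 = 0.0067758896.

0.006776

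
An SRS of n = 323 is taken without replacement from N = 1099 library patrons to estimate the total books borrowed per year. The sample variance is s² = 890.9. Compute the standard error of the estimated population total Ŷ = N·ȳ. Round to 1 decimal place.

1533.7

Var(Ŷ) = N²·Var(ȳ) = N²·(1 − n/N)·s²/n.
f = 323/1099 = 0.29390355; Var(ȳ) = 0.70609645·890.9/323 = 1.9475583.
Var(Ŷ) = 1099² · 1.9475583 = 2.3522629 × 10^6.
SE(Ŷ) = √(2.3522629 × 10^6) = 1533.7.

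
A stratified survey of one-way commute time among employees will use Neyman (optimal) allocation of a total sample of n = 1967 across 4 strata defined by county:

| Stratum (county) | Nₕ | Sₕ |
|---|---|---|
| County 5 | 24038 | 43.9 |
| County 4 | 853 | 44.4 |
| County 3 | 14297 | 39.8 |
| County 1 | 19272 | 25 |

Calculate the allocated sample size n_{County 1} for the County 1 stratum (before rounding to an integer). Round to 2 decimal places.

Neyman allocation: nₕ = n·NₕSₕ / Σⱼ NⱼSⱼ.
Σ NⱼSⱼ = 24038·43.9 + 853·44.4 + 14297·39.8 + 19272·25 = 2.143962 × 10^6.
n_{County 1} = 1967·19272·25 / (2.143962 × 10^6) = 442.03.

442.03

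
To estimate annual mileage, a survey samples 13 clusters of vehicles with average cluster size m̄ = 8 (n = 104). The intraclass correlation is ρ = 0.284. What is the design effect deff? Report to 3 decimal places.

deff = 1 + (8 − 1)·0.284 = 1 + 1.988 = 2.988.

2.988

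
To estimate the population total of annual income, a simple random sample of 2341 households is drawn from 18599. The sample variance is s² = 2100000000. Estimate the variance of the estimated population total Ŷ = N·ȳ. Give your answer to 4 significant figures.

Var(Ŷ) = N²·Var(ȳ) = N²·(1 − n/N)·s²/n.
f = 2341/18599 = 0.12586698; Var(ȳ) = 0.87413302·2100000000/2341 = 784143.25.
Var(Ŷ) = 18599² · 784143.25 = 2.7125303 × 10^14.

2.713 × 10^14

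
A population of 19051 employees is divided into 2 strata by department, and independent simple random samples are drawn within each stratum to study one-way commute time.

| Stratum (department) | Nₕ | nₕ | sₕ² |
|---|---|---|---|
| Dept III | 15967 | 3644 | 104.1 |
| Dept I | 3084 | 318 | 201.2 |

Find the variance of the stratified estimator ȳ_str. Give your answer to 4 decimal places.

Var(ȳ_str) = Σₕ Wₕ²(1 − fₕ)sₕ²/nₕ with Wₕ = Nₕ/N, N = 19051.
Dept III: Wₕ = 0.83811873; term = 0.83811873²·(1 − 0.22822071)·104.1/3644 = 0.015487331.
Dept I: Wₕ = 0.16188127; term = 0.16188127²·(1 − 0.10311284)·201.2/318 = 0.014870715.
Sum = 0.030358046.

0.0304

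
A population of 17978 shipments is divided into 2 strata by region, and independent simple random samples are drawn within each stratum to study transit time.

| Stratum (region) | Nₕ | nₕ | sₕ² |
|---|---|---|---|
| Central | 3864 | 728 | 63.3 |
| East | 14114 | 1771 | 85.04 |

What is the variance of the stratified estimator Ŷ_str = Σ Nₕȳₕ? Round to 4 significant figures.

9.419 × 10^6

Var(Ŷ_str) = Σₕ Nₕ²(1 − fₕ)sₕ²/nₕ.
Central: 3864²·(1 − 728/3864)·63.3/728 = 1.0536236 × 10^6.
East: 14114²·(1 − 1771/14114)·85.04/1771 = 8.3651847 × 10^6.
Sum = 9.4188083 × 10^6.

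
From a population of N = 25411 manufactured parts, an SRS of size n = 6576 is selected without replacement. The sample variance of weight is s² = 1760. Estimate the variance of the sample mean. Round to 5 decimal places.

0.19838

Under SRS without replacement, Var(ȳ) = (1 − f)·s²/n with f = n/N = 6576/25411 = 0.25878557.
Var(ȳ) = (1 − 0.25878557)·1760/6576 = 0.74121443·0.2676399 = 0.19837856.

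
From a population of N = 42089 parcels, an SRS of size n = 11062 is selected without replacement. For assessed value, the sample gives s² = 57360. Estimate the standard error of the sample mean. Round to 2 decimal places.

Under SRS without replacement, Var(ȳ) = (1 − f)·s²/n with f = n/N = 11062/42089 = 0.26282402.
Var(ȳ) = (1 − 0.26282402)·57360/11062 = 0.73717598·5.1853191 = 3.8224927.
SE(ȳ) = √(3.8224927) = 1.96.

1.96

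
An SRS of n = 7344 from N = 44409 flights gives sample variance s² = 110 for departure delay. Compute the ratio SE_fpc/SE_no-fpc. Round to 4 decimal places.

0.9136

f = n/N = 7344/44409 = 0.16537188.
SE_no-fpc = √(s²/n) = 0.12238551; SE_fpc = √((1−f)s²/n) = 0.11180894.
Ratio = √(1−f) = 0.91357984.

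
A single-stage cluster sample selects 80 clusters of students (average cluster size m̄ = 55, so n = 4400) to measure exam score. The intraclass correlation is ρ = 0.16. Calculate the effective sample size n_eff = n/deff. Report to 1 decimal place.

deff = 1 + (55 − 1)·0.16 = 1 + 8.64 = 9.64.
n_eff = 4400 / 9.64 = 456.4.

456.4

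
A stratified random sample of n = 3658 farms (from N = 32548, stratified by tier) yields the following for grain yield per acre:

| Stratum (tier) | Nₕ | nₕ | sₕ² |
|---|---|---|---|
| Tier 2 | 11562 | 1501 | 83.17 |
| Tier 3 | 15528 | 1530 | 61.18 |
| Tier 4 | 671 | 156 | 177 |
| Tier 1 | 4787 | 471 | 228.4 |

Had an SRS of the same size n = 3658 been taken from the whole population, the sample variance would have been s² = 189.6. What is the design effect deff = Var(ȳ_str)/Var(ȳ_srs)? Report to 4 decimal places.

Var(ȳ_str) = Σ Wₕ²(1−fₕ)sₕ²/nₕ with Wₕ = Nₕ/32548:
  Tier 2: (11562/32548)²·(1−1501/11562)·83.17/1501 = 0.0060843125
  Tier 3: (15528/32548)²·(1−1530/15528)·61.18/1530 = 0.0082044777
  Tier 4: (671/32548)²·(1−156/671)·177/156 = 3.7010913 × 10^-4
  Tier 1: (4787/32548)²·(1−471/4787)·228.4/471 = 0.0094573931
  → Var(ȳ_str) = 0.024116292.
Var(ȳ_srs) = (1 − 3658/32548)·189.6/3658 = 0.046006359.
deff = 0.024116292 / 0.046006359 = 0.5242.

0.5242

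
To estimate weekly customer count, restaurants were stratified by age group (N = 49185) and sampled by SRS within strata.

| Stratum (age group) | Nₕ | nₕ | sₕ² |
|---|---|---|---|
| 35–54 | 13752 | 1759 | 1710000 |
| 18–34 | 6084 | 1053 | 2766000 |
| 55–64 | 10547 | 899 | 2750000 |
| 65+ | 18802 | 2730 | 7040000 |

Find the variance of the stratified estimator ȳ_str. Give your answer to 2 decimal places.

550.30

Var(ȳ_str) = Σₕ Wₕ²(1 − fₕ)sₕ²/nₕ with Wₕ = Nₕ/N, N = 49185.
35–54: Wₕ = 0.27959744; term = 0.27959744²·(1 − 0.12790867)·1710000/1759 = 66.276355.
18–34: Wₕ = 0.12369625; term = 0.12369625²·(1 − 0.17307692)·2766000/1053 = 33.235482.
55–64: Wₕ = 0.21443530; term = 0.21443530²·(1 − 0.08523751)·2750000/899 = 128.66899.
65+: Wₕ = 0.38227102; term = 0.38227102²·(1 − 0.14519732)·7040000/2730 = 322.1207.
Sum = 550.30153.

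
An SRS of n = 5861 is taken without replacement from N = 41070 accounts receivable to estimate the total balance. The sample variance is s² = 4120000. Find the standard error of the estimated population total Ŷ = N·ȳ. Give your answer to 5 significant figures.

Var(Ŷ) = N²·Var(ȳ) = N²·(1 − n/N)·s²/n.
f = 5861/41070 = 0.14270757; Var(ȳ) = 0.85729243·4120000/5861 = 602.63518.
Var(Ŷ) = 41070² · 602.63518 = 1.0164918 × 10^12.
SE(Ŷ) = √(1.0164918 × 10^12) = 1.0082 × 10^6.

1.0082 × 10^6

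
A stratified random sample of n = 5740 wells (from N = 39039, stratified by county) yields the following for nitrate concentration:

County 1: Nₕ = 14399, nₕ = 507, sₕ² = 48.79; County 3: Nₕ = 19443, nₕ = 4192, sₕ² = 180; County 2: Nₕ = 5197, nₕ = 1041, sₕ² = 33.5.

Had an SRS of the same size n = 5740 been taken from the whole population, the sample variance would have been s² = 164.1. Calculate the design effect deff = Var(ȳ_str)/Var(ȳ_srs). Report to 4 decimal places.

0.8793

Var(ȳ_str) = Σ Wₕ²(1−fₕ)sₕ²/nₕ with Wₕ = Nₕ/39039:
  County 1: (14399/39039)²·(1−507/14399)·48.79/507 = 0.01263056
  County 3: (19443/39039)²·(1−4192/19443)·180/4192 = 0.0083544037
  County 2: (5197/39039)²·(1−1041/5197)·33.5/1041 = 4.5606313 × 10^-4
  → Var(ȳ_str) = 0.021441027.
Var(ȳ_srs) = (1 − 5740/39039)·164.1/5740 = 0.024385361.
deff = 0.021441027 / 0.024385361 = 0.8793.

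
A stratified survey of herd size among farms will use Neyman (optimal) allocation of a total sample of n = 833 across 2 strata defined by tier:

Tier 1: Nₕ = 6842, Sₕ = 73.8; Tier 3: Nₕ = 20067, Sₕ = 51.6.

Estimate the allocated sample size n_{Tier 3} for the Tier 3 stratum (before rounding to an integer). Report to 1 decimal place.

Neyman allocation: nₕ = n·NₕSₕ / Σⱼ NⱼSⱼ.
Σ NⱼSⱼ = 6842·73.8 + 20067·51.6 = 1.5403968 × 10^6.
n_{Tier 3} = 833·20067·51.6 / (1.5403968 × 10^6) = 559.9.

559.9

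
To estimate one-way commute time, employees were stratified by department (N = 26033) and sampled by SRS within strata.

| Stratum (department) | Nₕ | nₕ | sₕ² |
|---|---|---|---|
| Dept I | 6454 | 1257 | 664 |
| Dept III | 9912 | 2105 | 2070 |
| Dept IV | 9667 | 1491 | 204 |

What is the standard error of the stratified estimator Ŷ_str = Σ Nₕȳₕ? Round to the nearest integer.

10229

Var(Ŷ_str) = Σₕ Nₕ²(1 − fₕ)sₕ²/nₕ.
Dept I: 6454²·(1 − 1257/6454)·664/1257 = 1.7717991 × 10^7.
Dept III: 9912²·(1 − 2105/9912)·2070/2105 = 7.6096331 × 10^7.
Dept IV: 9667²·(1 − 1491/9667)·204/1491 = 1.0813969 × 10^7.
Sum = 1.0462829 × 10^8.
SE = √(1.0462829 × 10^8) = 10229.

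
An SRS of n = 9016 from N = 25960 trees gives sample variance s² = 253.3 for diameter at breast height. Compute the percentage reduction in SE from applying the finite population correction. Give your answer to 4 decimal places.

19.2104

f = n/N = 9016/25960 = 0.34730354.
SE_no-fpc = √(s²/n) = 0.16761414; SE_fpc = √((1−f)s²/n) = 0.13541484.
Ratio = √(1−f) = 0.80789632. Reduction = 100·(1 − 0.80789632) = 19.2104%.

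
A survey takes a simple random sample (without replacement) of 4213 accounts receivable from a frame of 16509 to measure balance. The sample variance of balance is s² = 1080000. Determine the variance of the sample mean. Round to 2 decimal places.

Under SRS without replacement, Var(ȳ) = (1 − f)·s²/n with f = n/N = 4213/16509 = 0.25519414.
Var(ȳ) = (1 − 0.25519414)·1080000/4213 = 0.74480586·256.34939 = 190.93053.

190.93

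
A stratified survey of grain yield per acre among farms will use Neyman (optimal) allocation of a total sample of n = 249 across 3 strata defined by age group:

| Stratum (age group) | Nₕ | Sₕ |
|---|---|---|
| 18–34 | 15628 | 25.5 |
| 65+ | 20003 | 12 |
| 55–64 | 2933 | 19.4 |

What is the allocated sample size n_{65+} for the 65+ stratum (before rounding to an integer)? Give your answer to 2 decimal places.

85.94

Neyman allocation: nₕ = n·NₕSₕ / Σⱼ NⱼSⱼ.
Σ NⱼSⱼ = 15628·25.5 + 20003·12 + 2933·19.4 = 695450.2.
n_{65+} = 249·20003·12 / 695450.2 = 85.94.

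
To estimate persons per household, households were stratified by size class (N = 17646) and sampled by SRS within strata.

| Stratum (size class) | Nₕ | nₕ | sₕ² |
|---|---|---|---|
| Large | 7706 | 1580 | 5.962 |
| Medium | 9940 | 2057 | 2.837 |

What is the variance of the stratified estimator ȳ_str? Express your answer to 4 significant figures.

9.191 × 10^-4

Var(ȳ_str) = Σₕ Wₕ²(1 − fₕ)sₕ²/nₕ with Wₕ = Nₕ/N, N = 17646.
Large: Wₕ = 0.43669954; term = 0.43669954²·(1 − 0.20503504)·5.962/1580 = 5.7206889 × 10^-4.
Medium: Wₕ = 0.56330046; term = 0.56330046²·(1 − 0.20694165)·2.837/2057 = 3.4706467 × 10^-4.
Sum = 9.1913356 × 10^-4.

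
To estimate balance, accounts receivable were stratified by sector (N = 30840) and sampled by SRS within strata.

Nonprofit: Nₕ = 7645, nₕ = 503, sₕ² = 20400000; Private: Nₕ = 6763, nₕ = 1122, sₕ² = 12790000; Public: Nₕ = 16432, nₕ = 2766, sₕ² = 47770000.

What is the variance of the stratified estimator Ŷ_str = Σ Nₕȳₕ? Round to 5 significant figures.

Var(Ŷ_str) = Σₕ Nₕ²(1 − fₕ)sₕ²/nₕ.
Nonprofit: 7645²·(1 − 503/7645)·20400000/503 = 2.2144176 × 10^12.
Private: 6763²·(1 − 1122/6763)·12790000/1122 = 4.3488374 × 10^11.
Public: 16432²·(1 − 2766/16432)·47770000/2766 = 3.878242 × 10^12.
Sum = 6.5275433 × 10^12.

6.5275 × 10^12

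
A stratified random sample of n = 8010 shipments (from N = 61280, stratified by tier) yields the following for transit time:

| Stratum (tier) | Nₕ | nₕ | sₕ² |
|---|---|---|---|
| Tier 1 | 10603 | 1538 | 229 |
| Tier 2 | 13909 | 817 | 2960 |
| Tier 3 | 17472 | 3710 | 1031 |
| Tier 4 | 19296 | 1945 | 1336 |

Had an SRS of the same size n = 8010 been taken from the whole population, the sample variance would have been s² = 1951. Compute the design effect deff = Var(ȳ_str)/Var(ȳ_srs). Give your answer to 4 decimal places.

1.2210

Var(ȳ_str) = Σ Wₕ²(1−fₕ)sₕ²/nₕ with Wₕ = Nₕ/61280:
  Tier 1: (10603/61280)²·(1−1538/10603)·229/1538 = 0.0038109935
  Tier 2: (13909/61280)²·(1−817/13909)·2960/817 = 0.17568474
  Tier 3: (17472/61280)²·(1−3710/17472)·1031/3710 = 0.017793911
  Tier 4: (19296/61280)²·(1−1945/19296)·1336/1945 = 0.06124084
  → Var(ȳ_str) = 0.25853048.
Var(ȳ_srs) = (1 − 8010/61280)·1951/8010 = 0.21173307.
deff = 0.25853048 / 0.21173307 = 1.2210.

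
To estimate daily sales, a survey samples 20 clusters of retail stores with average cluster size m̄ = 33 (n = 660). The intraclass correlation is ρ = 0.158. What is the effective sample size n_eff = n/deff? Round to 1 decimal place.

deff = 1 + (33 − 1)·0.158 = 1 + 5.056 = 6.056.
n_eff = 660 / 6.056 = 109.0.

109.0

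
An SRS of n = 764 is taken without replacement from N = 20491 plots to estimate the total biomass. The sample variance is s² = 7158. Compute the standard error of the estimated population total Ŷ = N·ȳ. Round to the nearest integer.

61541

Var(Ŷ) = N²·Var(ȳ) = N²·(1 − n/N)·s²/n.
f = 764/20491 = 0.03728466; Var(ȳ) = 0.96271534·7158/764 = 9.0197859.
Var(Ŷ) = 20491² · 9.0197859 = 3.7872375 × 10^9.
SE(Ŷ) = √(3.7872375 × 10^9) = 61541.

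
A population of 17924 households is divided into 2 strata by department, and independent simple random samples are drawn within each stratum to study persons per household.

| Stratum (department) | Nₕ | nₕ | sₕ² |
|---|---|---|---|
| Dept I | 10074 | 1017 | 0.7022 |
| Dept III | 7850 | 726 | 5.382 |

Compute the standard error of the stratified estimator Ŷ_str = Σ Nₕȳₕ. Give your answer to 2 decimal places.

691.06

Var(Ŷ_str) = Σₕ Nₕ²(1 − fₕ)sₕ²/nₕ.
Dept I: 10074²·(1 − 1017/10074)·0.7022/1017 = 62997.916.
Dept III: 7850²·(1 − 726/7850)·5.382/726 = 414572.64.
Sum = 477570.56.
SE = √(477570.56) = 691.06.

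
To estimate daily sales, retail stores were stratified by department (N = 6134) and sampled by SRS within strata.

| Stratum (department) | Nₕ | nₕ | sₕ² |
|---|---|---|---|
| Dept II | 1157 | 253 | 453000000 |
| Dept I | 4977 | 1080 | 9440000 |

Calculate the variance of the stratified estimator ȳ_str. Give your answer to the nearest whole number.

54278

Var(ȳ_str) = Σₕ Wₕ²(1 − fₕ)sₕ²/nₕ with Wₕ = Nₕ/N, N = 6134.
Dept II: Wₕ = 0.18862080; term = 0.18862080²·(1 − 0.21866897)·453000000/253 = 49772.783.
Dept I: Wₕ = 0.81137920; term = 0.81137920²·(1 − 0.21699819)·9440000/1080 = 4505.6634.
Sum = 54278.446.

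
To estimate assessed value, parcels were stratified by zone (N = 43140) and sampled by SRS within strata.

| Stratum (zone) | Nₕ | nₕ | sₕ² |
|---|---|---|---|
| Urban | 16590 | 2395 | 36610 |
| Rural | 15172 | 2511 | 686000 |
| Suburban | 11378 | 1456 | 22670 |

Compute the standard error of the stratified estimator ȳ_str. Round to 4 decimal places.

5.5747

Var(ȳ_str) = Σₕ Wₕ²(1 − fₕ)sₕ²/nₕ with Wₕ = Nₕ/N, N = 43140.
Urban: Wₕ = 0.38456189; term = 0.38456189²·(1 − 0.14436407)·36610/2395 = 1.9342638.
Rural: Wₕ = 0.35169217; term = 0.35169217²·(1 − 0.16550224)·686000/2511 = 28.198627.
Suburban: Wₕ = 0.26374594; term = 0.26374594²·(1 − 0.12796625)·22670/1456 = 0.94448489.
Sum = 31.077376.
SE = √(31.077376) = 5.5747.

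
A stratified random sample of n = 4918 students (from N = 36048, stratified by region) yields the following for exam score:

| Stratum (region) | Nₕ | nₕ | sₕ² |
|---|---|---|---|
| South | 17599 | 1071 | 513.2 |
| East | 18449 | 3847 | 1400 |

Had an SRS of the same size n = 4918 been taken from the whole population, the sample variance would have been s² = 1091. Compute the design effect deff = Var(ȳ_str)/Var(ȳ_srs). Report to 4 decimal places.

0.9537

Var(ȳ_str) = Σ Wₕ²(1−fₕ)sₕ²/nₕ with Wₕ = Nₕ/36048:
  South: (17599/36048)²·(1−1071/17599)·513.2/1071 = 0.10726132
  East: (18449/36048)²·(1−3847/18449)·1400/3847 = 0.07544469
  → Var(ȳ_str) = 0.18270601.
Var(ȳ_srs) = (1 − 4918/36048)·1091/4918 = 0.19157294.
deff = 0.18270601 / 0.19157294 = 0.9537.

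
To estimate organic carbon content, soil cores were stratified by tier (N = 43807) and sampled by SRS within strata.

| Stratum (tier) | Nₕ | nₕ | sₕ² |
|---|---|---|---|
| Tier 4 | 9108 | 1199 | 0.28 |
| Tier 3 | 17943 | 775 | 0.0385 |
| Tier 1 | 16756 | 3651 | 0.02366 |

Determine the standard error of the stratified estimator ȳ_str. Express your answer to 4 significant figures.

0.004181

Var(ȳ_str) = Σₕ Wₕ²(1 − fₕ)sₕ²/nₕ with Wₕ = Nₕ/N, N = 43807.
Tier 4: Wₕ = 0.20791198; term = 0.20791198²·(1 − 0.13164251)·0.28/1199 = 8.7658981 × 10^-6.
Tier 3: Wₕ = 0.40959207; term = 0.40959207²·(1 − 0.04319233)·0.0385/775 = 7.9741934 × 10^-6.
Tier 1: Wₕ = 0.38249595; term = 0.38249595²·(1 − 0.21789210)·0.02366/3651 = 7.4152067 × 10^-7.
Sum = 1.7481612 × 10^-5.
SE = √(1.7481612 × 10^-5) = 0.004181.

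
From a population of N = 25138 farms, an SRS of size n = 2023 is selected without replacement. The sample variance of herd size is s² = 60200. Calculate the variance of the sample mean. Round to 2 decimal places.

27.36

Under SRS without replacement, Var(ȳ) = (1 − f)·s²/n with f = n/N = 2023/25138 = 0.08047577.
Var(ȳ) = (1 − 0.08047577)·60200/2023 = 0.91952423·29.757785 = 27.363005.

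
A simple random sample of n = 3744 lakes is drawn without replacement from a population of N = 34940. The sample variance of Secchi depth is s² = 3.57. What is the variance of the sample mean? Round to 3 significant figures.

Under SRS without replacement, Var(ȳ) = (1 − f)·s²/n with f = n/N = 3744/34940 = 0.10715512.
Var(ȳ) = (1 − 0.10715512)·3.57/3744 = 0.89284488·9.5352564 × 10^-4 = 8.5135048 × 10^-4.

8.51 × 10^-4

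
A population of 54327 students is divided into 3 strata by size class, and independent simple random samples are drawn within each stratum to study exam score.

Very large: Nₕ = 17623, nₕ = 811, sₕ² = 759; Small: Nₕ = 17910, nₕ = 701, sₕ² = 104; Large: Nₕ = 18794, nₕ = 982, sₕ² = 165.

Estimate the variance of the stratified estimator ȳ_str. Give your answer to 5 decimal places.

Var(ȳ_str) = Σₕ Wₕ²(1 − fₕ)sₕ²/nₕ with Wₕ = Nₕ/N, N = 54327.
Very large: Wₕ = 0.32438751; term = 0.32438751²·(1 − 0.04601941)·759/811 = 0.093948251.
Small: Wₕ = 0.32967033; term = 0.32967033²·(1 − 0.03914015)·104/701 = 0.015492985.
Large: Wₕ = 0.34594217; term = 0.34594217²·(1 − 0.05225072)·165/982 = 0.019057807.
Sum = 0.12849904.

0.12850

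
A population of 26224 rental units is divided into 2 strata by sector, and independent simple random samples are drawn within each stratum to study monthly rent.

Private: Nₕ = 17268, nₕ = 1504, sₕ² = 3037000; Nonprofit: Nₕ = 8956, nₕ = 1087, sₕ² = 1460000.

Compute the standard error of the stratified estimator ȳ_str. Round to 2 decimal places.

30.61

Var(ȳ_str) = Σₕ Wₕ²(1 − fₕ)sₕ²/nₕ with Wₕ = Nₕ/N, N = 26224.
Private: Wₕ = 0.65848078; term = 0.65848078²·(1 − 0.08709752)·3037000/1504 = 799.29583.
Nonprofit: Wₕ = 0.34151922; term = 0.34151922²·(1 − 0.12137115)·1460000/1087 = 137.64457.
Sum = 936.9404.
SE = √(936.9404) = 30.61.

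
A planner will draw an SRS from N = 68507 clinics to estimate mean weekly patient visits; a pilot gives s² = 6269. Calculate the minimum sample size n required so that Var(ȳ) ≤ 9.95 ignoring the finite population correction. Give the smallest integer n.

631

Without fpc, n₀ = s²/D = 6269/9.95 = 630.0503.
Rounding up, n = 631.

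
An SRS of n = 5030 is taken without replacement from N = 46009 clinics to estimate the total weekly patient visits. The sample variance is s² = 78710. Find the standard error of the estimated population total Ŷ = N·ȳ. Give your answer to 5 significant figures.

171760

Var(Ŷ) = N²·Var(ȳ) = N²·(1 − n/N)·s²/n.
f = 5030/46009 = 0.10932644; Var(ȳ) = 0.89067356·78710/5030 = 13.937359.
Var(Ŷ) = 46009² · 13.937359 = 2.9502993 × 10^10.
SE(Ŷ) = √(2.9502993 × 10^10) = 171760.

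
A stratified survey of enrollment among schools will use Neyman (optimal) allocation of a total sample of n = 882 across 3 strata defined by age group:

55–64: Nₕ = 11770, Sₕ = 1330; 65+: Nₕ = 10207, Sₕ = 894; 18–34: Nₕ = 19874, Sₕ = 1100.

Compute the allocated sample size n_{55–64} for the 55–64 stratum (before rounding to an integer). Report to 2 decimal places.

296.03

Neyman allocation: nₕ = n·NₕSₕ / Σⱼ NⱼSⱼ.
Σ NⱼSⱼ = 11770·1330 + 10207·894 + 19874·1100 = 4.6640558 × 10^7.
n_{55–64} = 882·11770·1330 / (4.6640558 × 10^7) = 296.03.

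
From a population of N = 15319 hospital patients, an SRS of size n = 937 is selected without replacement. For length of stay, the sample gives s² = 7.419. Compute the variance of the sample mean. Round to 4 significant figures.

Under SRS without replacement, Var(ȳ) = (1 − f)·s²/n with f = n/N = 937/15319 = 0.06116587.
Var(ȳ) = (1 − 0.06116587)·7.419/937 = 0.93883413·0.0079178228 = 0.0074335223.

0.007434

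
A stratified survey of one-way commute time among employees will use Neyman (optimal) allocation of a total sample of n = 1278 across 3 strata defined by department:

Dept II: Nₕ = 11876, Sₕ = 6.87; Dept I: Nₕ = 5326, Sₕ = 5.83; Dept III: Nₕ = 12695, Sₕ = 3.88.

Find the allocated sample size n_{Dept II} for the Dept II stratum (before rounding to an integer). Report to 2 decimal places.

644.06

Neyman allocation: nₕ = n·NₕSₕ / Σⱼ NⱼSⱼ.
Σ NⱼSⱼ = 11876·6.87 + 5326·5.83 + 12695·3.88 = 161895.3.
n_{Dept II} = 1278·11876·6.87 / 161895.3 = 644.06.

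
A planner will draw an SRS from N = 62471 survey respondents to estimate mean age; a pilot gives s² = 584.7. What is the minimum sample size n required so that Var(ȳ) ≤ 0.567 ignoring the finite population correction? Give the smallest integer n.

Without fpc, n₀ = s²/D = 584.7/0.567 = 1031.2169.
Rounding up, n = 1032.

1032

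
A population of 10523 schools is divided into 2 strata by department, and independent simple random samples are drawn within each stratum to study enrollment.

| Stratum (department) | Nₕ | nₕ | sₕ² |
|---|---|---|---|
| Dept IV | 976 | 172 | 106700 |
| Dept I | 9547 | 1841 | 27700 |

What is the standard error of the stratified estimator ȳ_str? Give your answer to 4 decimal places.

Var(ȳ_str) = Σₕ Wₕ²(1 − fₕ)sₕ²/nₕ with Wₕ = Nₕ/N, N = 10523.
Dept IV: Wₕ = 0.09274922; term = 0.09274922²·(1 − 0.17622951)·106700/172 = 4.3960508.
Dept I: Wₕ = 0.90725078; term = 0.90725078²·(1 − 0.19283545)·27700/1841 = 9.9963802.
Sum = 14.392431.
SE = √(14.392431) = 3.7937.

3.7937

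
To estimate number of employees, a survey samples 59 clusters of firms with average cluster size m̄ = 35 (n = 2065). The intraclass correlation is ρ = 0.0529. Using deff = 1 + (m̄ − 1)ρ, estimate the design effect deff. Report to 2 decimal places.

2.80

deff = 1 + (35 − 1)·0.0529 = 1 + 1.7986 = 2.7986.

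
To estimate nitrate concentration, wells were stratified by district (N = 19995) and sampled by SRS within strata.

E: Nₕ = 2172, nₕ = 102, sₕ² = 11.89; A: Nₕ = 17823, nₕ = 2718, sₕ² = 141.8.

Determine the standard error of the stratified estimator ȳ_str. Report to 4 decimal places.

Var(ȳ_str) = Σₕ Wₕ²(1 − fₕ)sₕ²/nₕ with Wₕ = Nₕ/N, N = 19995.
E: Wₕ = 0.10862716; term = 0.10862716²·(1 − 0.04696133)·11.89/102 = 0.0013108984.
A: Wₕ = 0.89137284; term = 0.89137284²·(1 − 0.15249958)·141.8/2718 = 0.035130594.
Sum = 0.036441492.
SE = √(0.036441492) = 0.1909.

0.1909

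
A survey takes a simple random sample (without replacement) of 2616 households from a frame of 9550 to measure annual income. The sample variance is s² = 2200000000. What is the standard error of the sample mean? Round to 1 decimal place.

781.4

Under SRS without replacement, Var(ȳ) = (1 − f)·s²/n with f = n/N = 2616/9550 = 0.27392670.
Var(ȳ) = (1 − 0.27392670)·2200000000/2616 = 0.72607330·840978.59 = 610612.1.
SE(ȳ) = √(610612.1) = 781.4.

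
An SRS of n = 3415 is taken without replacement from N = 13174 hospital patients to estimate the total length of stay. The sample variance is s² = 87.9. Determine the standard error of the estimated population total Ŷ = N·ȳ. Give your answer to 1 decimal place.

Var(Ŷ) = N²·Var(ȳ) = N²·(1 − n/N)·s²/n.
f = 3415/13174 = 0.25922271; Var(ȳ) = 0.74077729·87.9/3415 = 0.019067152.
Var(Ŷ) = 13174² · 0.019067152 = 3.3091858 × 10^6.
SE(Ŷ) = √(3.3091858 × 10^6) = 1819.1.

1819.1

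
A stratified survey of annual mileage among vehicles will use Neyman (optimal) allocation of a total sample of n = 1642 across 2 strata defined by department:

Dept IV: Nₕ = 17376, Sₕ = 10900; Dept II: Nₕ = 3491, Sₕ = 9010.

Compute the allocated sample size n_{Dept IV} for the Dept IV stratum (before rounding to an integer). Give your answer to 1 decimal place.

Neyman allocation: nₕ = n·NₕSₕ / Σⱼ NⱼSⱼ.
Σ NⱼSⱼ = 17376·10900 + 3491·9010 = 2.2085231 × 10^8.
n_{Dept IV} = 1642·17376·10900 / (2.2085231 × 10^8) = 1408.1.

1408.1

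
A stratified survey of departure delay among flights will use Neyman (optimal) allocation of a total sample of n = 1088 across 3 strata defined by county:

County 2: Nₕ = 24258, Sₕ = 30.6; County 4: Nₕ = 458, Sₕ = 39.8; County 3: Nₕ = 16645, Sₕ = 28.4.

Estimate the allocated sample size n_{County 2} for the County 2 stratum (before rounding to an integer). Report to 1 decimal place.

Neyman allocation: nₕ = n·NₕSₕ / Σⱼ NⱼSⱼ.
Σ NⱼSⱼ = 24258·30.6 + 458·39.8 + 16645·28.4 = 1.2332412 × 10^6.
n_{County 2} = 1088·24258·30.6 / (1.2332412 × 10^6) = 654.9.

654.9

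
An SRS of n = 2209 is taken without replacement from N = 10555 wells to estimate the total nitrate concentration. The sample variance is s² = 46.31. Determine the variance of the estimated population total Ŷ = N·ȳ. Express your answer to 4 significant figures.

1.847 × 10^6

Var(Ŷ) = N²·Var(ȳ) = N²·(1 − n/N)·s²/n.
f = 2209/10555 = 0.20928470; Var(ȳ) = 0.79071530·46.31/2209 = 0.016576743.
Var(Ŷ) = 10555² · 0.016576743 = 1.8467822 × 10^6.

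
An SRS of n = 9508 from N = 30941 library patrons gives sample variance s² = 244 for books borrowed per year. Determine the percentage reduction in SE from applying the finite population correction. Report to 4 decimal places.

16.7711

f = n/N = 9508/30941 = 0.30729453.
SE_no-fpc = √(s²/n) = 0.16019551; SE_fpc = √((1−f)s²/n) = 0.133329.
Ratio = √(1−f) = 0.83228930. Reduction = 100·(1 − 0.83228930) = 16.7711%.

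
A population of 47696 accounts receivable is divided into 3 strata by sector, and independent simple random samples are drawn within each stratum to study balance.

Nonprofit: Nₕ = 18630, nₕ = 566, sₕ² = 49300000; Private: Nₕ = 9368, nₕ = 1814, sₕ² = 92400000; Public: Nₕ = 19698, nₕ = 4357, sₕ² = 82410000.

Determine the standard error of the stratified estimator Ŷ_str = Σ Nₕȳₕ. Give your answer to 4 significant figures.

Var(Ŷ_str) = Σₕ Nₕ²(1 − fₕ)sₕ²/nₕ.
Nonprofit: 18630²·(1 − 566/18630)·49300000/566 = 2.9312797 × 10^13.
Private: 9368²·(1 − 1814/9368)·92400000/1814 = 3.6046122 × 10^12.
Public: 19698²·(1 − 4357/19698)·82410000/4357 = 5.7156833 × 10^12.
Sum = 3.8633093 × 10^13.
SE = √(3.8633093 × 10^13) = 6.216 × 10^6.

6.216 × 10^6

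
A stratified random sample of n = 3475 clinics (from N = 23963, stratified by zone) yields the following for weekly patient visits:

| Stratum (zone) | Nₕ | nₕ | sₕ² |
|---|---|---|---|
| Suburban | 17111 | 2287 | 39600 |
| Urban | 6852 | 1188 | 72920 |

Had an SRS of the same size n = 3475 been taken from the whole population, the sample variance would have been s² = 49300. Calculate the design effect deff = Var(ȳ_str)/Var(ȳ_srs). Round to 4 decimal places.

0.9726

Var(ȳ_str) = Σ Wₕ²(1−fₕ)sₕ²/nₕ with Wₕ = Nₕ/23963:
  Suburban: (17111/23963)²·(1−2287/17111)·39600/2287 = 7.6486968
  Urban: (6852/23963)²·(1−1188/6852)·72920/1188 = 4.1484747
  → Var(ȳ_str) = 11.797172.
Var(ȳ_srs) = (1 − 3475/23963)·49300/3475 = 12.129712.
deff = 11.797172 / 12.129712 = 0.9726.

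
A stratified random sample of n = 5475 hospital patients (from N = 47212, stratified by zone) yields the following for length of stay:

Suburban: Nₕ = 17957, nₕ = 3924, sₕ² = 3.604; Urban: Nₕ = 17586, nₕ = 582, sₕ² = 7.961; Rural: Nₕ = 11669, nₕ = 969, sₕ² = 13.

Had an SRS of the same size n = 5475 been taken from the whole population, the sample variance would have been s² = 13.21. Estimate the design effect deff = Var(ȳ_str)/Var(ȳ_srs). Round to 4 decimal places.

1.2613

Var(ȳ_str) = Σ Wₕ²(1−fₕ)sₕ²/nₕ with Wₕ = Nₕ/47212:
  Suburban: (17957/47212)²·(1−3924/17957)·3.604/3924 = 1.0383297 × 10^-4
  Urban: (17586/47212)²·(1−582/17586)·7.961/582 = 0.0018350927
  Rural: (11669/47212)²·(1−969/11669)·13/969 = 7.5150556 × 10^-4
  → Var(ȳ_str) = 0.0026904312.
Var(ȳ_srs) = (1 − 5475/47212)·13.21/5475 = 0.0021329836.
deff = 0.0026904312 / 0.0021329836 = 1.2613.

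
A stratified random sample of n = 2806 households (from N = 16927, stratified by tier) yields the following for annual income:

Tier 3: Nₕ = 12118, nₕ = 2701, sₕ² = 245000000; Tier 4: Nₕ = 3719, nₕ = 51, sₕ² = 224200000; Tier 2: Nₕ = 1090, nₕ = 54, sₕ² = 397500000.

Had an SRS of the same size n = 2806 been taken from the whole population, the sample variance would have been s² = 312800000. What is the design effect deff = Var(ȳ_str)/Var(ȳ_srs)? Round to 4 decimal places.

Var(ȳ_str) = Σ Wₕ²(1−fₕ)sₕ²/nₕ with Wₕ = Nₕ/16927:
  Tier 3: (12118/16927)²·(1−2701/12118)·245000000/2701 = 36126.429
  Tier 4: (3719/16927)²·(1−51/3719)·224200000/51 = 209296.01
  Tier 2: (1090/16927)²·(1−54/1090)·397500000/54 = 29011.464
  → Var(ȳ_str) = 274433.9.
Var(ȳ_srs) = (1 − 2806/16927)·312800000/2806 = 92996.057.
deff = 274433.9 / 92996.057 = 2.9510.

2.9510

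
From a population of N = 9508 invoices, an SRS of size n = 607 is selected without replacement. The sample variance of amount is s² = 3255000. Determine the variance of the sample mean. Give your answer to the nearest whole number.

5020

Under SRS without replacement, Var(ȳ) = (1 − f)·s²/n with f = n/N = 607/9508 = 0.06384098.
Var(ȳ) = (1 − 0.06384098)·3255000/607 = 0.93615902·5362.4382 = 5020.0949.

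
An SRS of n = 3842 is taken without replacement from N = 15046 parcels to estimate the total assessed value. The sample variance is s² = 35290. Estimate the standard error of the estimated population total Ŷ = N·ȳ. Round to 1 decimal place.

39350.0

Var(Ŷ) = N²·Var(ȳ) = N²·(1 − n/N)·s²/n.
f = 3842/15046 = 0.25535026; Var(ȳ) = 0.74464974·35290/3842 = 6.8398463.
Var(Ŷ) = 15046² · 6.8398463 = 1.5484189 × 10^9.
SE(Ŷ) = √(1.5484189 × 10^9) = 39350.0.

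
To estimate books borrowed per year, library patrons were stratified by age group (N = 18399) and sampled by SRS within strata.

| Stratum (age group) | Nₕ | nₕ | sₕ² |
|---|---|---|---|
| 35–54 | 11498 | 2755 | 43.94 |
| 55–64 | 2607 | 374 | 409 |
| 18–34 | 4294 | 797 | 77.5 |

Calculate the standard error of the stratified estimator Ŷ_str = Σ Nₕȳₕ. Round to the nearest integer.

Var(Ŷ_str) = Σₕ Nₕ²(1 − fₕ)sₕ²/nₕ.
35–54: 11498²·(1 − 2755/11498)·43.94/2755 = 1.6033238 × 10^6.
55–64: 2607²·(1 − 374/2607)·409/374 = 6.3662173 × 10^6.
18–34: 4294²·(1 − 797/4294)·77.5/797 = 1.460162 × 10^6.
Sum = 9.4297031 × 10^6.
SE = √(9.4297031 × 10^6) = 3071.

3071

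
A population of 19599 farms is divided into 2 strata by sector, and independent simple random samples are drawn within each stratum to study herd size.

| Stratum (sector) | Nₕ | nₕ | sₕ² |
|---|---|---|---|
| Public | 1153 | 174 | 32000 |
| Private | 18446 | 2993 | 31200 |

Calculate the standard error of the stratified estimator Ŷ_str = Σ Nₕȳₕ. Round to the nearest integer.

56383

Var(Ŷ_str) = Σₕ Nₕ²(1 − fₕ)sₕ²/nₕ.
Public: 1153²·(1 − 174/1153)·32000/174 = 2.0759301 × 10^8.
Private: 18446²·(1 − 2993/18446)·31200/2993 = 2.9714121 × 10^9.
Sum = 3.1790051 × 10^9.
SE = √(3.1790051 × 10^9) = 56383.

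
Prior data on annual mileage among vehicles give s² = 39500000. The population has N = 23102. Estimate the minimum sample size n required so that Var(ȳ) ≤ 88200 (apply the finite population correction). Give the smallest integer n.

440

Without fpc, n₀ = s²/D = 39500000/88200 = 447.8458.
With fpc, (1 − n/N)·s²/n ≤ D requires n ≥ n₀/(1 + n₀/N) = 447.8458/(1 + 447.8458/23102) = 439.3291.
Rounding up, n = 440.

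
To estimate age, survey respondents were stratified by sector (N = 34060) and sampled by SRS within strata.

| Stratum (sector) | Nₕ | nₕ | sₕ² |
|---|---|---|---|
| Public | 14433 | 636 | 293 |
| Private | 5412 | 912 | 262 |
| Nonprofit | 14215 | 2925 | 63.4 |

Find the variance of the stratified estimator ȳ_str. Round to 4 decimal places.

0.0881

Var(ȳ_str) = Σₕ Wₕ²(1 − fₕ)sₕ²/nₕ with Wₕ = Nₕ/N, N = 34060.
Public: Wₕ = 0.42375220; term = 0.42375220²·(1 − 0.04406568)·293/636 = 0.079079241.
Private: Wₕ = 0.15889607; term = 0.15889607²·(1 − 0.16851441)·262/912 = 0.0060309742.
Nonprofit: Wₕ = 0.41735173; term = 0.41735173²·(1 − 0.20576855)·63.4/2925 = 0.0029985749.
Sum = 0.08810879.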